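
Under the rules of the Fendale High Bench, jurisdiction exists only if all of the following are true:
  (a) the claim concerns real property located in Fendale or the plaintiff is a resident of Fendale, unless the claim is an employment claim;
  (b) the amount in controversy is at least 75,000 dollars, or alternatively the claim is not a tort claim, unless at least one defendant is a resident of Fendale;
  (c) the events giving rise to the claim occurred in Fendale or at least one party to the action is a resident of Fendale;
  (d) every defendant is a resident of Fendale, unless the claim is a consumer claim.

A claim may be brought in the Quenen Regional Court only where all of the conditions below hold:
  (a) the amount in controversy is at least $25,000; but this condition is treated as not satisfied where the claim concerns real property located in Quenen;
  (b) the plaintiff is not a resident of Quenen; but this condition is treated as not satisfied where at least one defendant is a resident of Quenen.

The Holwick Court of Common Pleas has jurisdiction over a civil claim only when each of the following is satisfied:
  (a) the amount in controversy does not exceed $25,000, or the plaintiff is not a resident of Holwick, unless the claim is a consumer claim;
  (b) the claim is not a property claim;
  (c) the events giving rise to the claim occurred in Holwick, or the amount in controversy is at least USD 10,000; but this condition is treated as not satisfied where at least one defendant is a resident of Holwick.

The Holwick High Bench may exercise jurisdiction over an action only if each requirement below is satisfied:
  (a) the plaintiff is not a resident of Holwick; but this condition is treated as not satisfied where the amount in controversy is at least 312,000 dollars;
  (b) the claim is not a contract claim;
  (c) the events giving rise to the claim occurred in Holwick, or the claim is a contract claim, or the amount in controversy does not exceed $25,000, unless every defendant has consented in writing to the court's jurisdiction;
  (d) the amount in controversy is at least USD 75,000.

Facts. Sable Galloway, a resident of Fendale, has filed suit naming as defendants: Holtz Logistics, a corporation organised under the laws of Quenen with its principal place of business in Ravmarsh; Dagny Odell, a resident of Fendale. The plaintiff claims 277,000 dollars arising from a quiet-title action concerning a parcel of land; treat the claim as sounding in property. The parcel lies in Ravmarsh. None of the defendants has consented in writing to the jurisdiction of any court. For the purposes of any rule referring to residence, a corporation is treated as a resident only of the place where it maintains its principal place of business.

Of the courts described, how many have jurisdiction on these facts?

The Fendale High Bench:
  (a) The plaintiff resides in Fendale, which satisfies one of the alternatives. Met.
  (b) The amount in controversy is $277,000, which meets the 75,000 dollars floor, so this disjunct is met. Met.
  (c) Sable Galloway resides in Fendale, so one alternative holds. Condition met.
  (d) The defendants reside as follows — Holtz Logistics in Ravmarsh, Dagny Odell in Fendale — not all in Fendale. And the claim is a property claim, not a consumer claim, so the proviso does not save it. Fails.
  → Not every requirement is met — no jurisdiction.
The Quenen Regional Court:
  (a) The amount in controversy is 277,000 dollars, which meets the $25,000 floor. And the carve-out is inapplicable — the property lies in Ravmarsh, not Quenen. Satisfied.
  (b) The plaintiff resides in Fendale, which is not Quenen. The carve-out does not apply: no defendant resides in Quenen (they reside in Ravmarsh, Fendale). Met.
  → The court has jurisdiction.
The Holwick Court of Common Pleas:
  (a) The plaintiff resides in Fendale, which is not Holwick, which satisfies one of the alternatives. Met.
  (b) The claim is a property claim. Not met.
  (c) The amount in controversy is 277,000 dollars, which meets the 10,000 dollars floor, which satisfies one of the alternatives. And the carve-out is inapplicable — no defendant resides in Holwick (they reside in Ravmarsh, Fendale). Condition met.
  → Not every requirement is met — no jurisdiction.
The Holwick High Bench:
  (a) The plaintiff resides in Fendale, which is not Holwick. The carve-out does not apply: the amount in controversy is $277,000, below the USD 312,000 floor. Met.
  (b) The claim is a property claim, not a contract claim. Condition met.
  (c) The operative events occurred in Ravmarsh, not Holwick; the claim is a property claim, not a contract claim; the amount in controversy is USD 277,000, above the 25,000 dollars ceiling — no alternative holds. And no such written consent has been filed, so the proviso does not save it. Not met.
  (d) The amount in controversy is 277,000 dollars, which meets the USD 75,000 floor. Met.
  → Not every requirement is met — no jurisdiction.
Courts with jurisdiction: the Quenen Regional Court — 1 in total.

1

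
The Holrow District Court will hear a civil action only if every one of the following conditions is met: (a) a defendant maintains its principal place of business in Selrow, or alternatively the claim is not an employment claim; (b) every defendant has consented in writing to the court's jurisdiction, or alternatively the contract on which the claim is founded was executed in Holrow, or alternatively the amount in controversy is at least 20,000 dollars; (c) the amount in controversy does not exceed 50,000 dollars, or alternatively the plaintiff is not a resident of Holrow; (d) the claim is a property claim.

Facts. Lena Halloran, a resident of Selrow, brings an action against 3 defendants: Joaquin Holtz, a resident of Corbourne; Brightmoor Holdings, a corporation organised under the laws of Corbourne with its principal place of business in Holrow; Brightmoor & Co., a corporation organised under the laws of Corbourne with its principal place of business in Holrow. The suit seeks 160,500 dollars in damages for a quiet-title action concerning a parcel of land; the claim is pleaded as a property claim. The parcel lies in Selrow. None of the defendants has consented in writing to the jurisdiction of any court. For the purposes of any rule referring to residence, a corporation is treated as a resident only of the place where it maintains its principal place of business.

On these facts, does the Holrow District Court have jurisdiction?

The Holrow District Court:
  (a) The claim is a property claim, not an employment claim, which satisfies one of the alternatives. Satisfied.
  (b) The amount in controversy is $160,500, which meets the 20,000 dollars floor, so this disjunct is met. Satisfied.
  (c) The plaintiff resides in Selrow, which is not Holrow, which satisfies one of the alternatives. Satisfied.
  (d) The claim is a property claim. Condition met.
  → All conditions met; jurisdiction exists.

Yes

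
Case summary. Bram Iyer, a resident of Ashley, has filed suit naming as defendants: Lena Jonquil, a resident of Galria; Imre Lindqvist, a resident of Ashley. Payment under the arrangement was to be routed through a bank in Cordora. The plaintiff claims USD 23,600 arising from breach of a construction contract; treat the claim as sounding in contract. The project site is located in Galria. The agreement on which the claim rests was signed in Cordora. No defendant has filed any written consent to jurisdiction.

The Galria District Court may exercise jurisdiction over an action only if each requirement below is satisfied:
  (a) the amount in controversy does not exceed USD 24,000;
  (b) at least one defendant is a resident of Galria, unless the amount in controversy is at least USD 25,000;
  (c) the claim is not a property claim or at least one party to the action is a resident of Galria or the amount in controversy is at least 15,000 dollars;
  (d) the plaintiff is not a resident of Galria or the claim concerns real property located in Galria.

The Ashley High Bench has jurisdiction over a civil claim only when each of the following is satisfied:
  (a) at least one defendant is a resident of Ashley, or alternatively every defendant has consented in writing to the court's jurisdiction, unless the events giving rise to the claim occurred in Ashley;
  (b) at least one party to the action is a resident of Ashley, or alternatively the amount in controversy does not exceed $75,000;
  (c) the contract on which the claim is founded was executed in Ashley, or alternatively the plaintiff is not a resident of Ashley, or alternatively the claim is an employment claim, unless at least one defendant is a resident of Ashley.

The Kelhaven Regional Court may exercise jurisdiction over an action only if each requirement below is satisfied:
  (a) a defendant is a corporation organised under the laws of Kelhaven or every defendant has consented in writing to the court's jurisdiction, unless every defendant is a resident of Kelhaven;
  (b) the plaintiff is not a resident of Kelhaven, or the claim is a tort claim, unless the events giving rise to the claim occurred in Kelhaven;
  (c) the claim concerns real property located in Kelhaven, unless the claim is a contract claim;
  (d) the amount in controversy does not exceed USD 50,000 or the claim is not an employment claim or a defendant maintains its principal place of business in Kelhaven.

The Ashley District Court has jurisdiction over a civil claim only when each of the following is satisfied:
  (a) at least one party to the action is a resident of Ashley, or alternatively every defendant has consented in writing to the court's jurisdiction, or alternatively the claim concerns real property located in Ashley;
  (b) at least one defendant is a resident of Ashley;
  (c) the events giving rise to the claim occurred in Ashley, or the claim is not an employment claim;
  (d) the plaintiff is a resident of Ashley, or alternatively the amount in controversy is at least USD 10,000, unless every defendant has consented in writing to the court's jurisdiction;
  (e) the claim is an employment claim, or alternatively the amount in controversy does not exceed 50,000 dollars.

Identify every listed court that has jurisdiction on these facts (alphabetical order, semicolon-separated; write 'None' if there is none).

The Galria District Court:
  (a) The amount in controversy is USD 23,600, within the $24,000 ceiling. Satisfied.
  (b) Lena Jonquil resides in Galria. Met.
  (c) The claim is a contract claim, not a property claim, so this disjunct is met. Met.
  (d) The plaintiff resides in Ashley, which is not Galria — that alternative is enough. Met.
  → The court has jurisdiction.
The Ashley High Bench:
  (a) Imre Lindqvist resides in Ashley, which satisfies one of the alternatives. Satisfied.
  (b) Bram Iyer resides in Ashley — that alternative is enough. Condition met.
  (c) The contract was executed in Cordora, not Ashley; the plaintiff resides in Ashley; the claim is a contract claim, not an employment claim — no alternative holds. The proviso rescues it, though: Imre Lindqvist resides in Ashley. Satisfied.
  → Every requirement is satisfied — jurisdiction.
The Kelhaven Regional Court:
  (a) No defendant is a corporation; no such written consent has been filed — none of the alternatives is met. And the defendants reside as follows — Lena Jonquil in Galria, Imre Lindqvist in Ashley — not all in Kelhaven, so the proviso does not save it. Condition not met.
  (b) The plaintiff resides in Ashley, which is not Kelhaven, so one alternative holds. Satisfied.
  (c) The claim does not concern real property. However, the claim is a contract claim, so the 'unless' proviso supplies this condition. Condition met.
  (d) The amount in controversy is $23,600, within the $50,000 ceiling, which satisfies one of the alternatives. Condition met.
  → Not every requirement is met — no jurisdiction.
The Ashley District Court:
  (a) Bram Iyer resides in Ashley, which satisfies one of the alternatives. Satisfied.
  (b) Imre Lindqvist resides in Ashley. Met.
  (c) The claim is a contract claim, not an employment claim — that alternative is enough. Met.
  (d) The plaintiff resides in Ashley, which satisfies one of the alternatives. Met.
  (e) The amount in controversy is $23,600, within the USD 50,000 ceiling, so this disjunct is met. Satisfied.
  → Jurisdiction lies.

the Ashley District Court; the Ashley High Bench; the Galria District Court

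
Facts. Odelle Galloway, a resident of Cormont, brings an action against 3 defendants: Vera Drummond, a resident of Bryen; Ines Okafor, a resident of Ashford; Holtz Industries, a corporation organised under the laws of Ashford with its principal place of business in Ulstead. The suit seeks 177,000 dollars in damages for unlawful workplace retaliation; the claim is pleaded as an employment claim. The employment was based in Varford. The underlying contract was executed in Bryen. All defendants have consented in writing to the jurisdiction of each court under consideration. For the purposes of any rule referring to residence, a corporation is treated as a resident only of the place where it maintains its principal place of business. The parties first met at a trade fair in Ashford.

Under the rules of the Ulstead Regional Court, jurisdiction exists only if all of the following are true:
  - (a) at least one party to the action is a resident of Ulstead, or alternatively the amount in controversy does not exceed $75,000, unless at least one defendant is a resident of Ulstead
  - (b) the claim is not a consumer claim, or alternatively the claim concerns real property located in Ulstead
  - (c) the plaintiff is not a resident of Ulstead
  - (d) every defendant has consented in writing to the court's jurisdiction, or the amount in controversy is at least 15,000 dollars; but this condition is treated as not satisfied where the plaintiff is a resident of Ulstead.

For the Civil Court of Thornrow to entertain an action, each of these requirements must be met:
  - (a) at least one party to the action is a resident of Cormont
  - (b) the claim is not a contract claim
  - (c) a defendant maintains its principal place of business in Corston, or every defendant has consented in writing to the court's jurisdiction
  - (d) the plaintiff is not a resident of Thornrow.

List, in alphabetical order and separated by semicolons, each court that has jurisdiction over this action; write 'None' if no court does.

The Ulstead Regional Court:
  (a) Holtz Industries resides in Ulstead, so this disjunct is met. Condition met.
  (b) The claim is an employment claim, not a consumer claim, which satisfies one of the alternatives. Satisfied.
  (c) The plaintiff resides in Cormont, which is not Ulstead. Condition met.
  (d) Every defendant has filed written consent, so this disjunct is met. The exception is not triggered, since the plaintiff resides in Cormont, not Ulstead. Condition met.
  → The court has jurisdiction.
The Civil Court of Thornrow:
  (a) Odelle Galloway resides in Cormont. Satisfied.
  (b) The claim is an employment claim, not a contract claim. Satisfied.
  (c) Every defendant has filed written consent — that alternative is enough. Satisfied.
  (d) The plaintiff resides in Cormont, which is not Thornrow. Met.
  → The court has jurisdiction.

the Civil Court of Thornrow; the Ulstead Regional Court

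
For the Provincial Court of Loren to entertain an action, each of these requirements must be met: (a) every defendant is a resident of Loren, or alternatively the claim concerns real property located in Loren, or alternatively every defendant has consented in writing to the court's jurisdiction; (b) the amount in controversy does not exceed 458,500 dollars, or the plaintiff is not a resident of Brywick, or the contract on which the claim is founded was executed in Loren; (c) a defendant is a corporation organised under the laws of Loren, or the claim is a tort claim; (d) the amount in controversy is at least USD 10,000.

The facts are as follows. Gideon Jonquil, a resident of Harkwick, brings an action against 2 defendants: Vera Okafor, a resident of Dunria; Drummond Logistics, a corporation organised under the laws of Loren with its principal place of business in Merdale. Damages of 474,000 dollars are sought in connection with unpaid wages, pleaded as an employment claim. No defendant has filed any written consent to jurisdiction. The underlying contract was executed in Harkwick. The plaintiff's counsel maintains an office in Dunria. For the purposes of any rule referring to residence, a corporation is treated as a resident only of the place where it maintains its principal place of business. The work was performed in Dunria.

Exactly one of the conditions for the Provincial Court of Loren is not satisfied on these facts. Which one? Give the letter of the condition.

(a)

The Provincial Court of Loren:
  (a) The defendants reside as follows — Vera Okafor in Dunria, Drummond Logistics in Merdale — not all in Loren; the claim does not concern real property; no such written consent has been filed — every alternative fails. Condition not met.
  (b) The plaintiff resides in Harkwick, which is not Brywick — that alternative is enough. Met.
  (c) Drummond Logistics is organised under the laws of Loren — that alternative is enough. Satisfied.
  (d) The amount in controversy is USD 474,000, which meets the 10,000 dollars floor. Met.
Only condition (a) fails.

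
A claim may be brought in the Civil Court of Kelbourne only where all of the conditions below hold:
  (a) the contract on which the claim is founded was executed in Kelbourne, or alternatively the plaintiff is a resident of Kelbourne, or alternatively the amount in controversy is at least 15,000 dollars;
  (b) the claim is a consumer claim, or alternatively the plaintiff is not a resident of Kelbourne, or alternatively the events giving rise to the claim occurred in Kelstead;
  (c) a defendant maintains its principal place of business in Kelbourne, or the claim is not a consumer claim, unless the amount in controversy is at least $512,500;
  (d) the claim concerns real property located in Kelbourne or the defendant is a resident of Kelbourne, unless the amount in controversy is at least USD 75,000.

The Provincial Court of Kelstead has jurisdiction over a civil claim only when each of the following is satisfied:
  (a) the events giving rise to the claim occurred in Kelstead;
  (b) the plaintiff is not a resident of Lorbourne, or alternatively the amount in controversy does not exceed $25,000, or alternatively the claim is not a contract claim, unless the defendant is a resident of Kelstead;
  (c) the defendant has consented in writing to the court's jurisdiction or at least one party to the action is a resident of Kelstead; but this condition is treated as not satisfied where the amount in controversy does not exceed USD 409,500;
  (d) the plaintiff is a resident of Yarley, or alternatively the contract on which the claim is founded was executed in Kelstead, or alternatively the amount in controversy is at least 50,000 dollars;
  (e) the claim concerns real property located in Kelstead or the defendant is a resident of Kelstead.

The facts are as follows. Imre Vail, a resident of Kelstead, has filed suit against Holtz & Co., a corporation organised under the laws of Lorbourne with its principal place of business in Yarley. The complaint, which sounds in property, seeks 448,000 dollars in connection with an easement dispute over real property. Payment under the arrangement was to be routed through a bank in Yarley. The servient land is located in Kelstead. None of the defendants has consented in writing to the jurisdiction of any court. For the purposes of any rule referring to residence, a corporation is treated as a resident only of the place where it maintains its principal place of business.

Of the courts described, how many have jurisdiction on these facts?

The Civil Court of Kelbourne:
  (a) The amount in controversy is $448,000, which meets the $15,000 floor, so this disjunct is met. Condition met.
  (b) The plaintiff resides in Kelstead, which is not Kelbourne — that alternative is enough. Satisfied.
  (c) The claim is a property claim, not a consumer claim, which satisfies one of the alternatives. Condition met.
  (d) The property lies in Kelstead, not Kelbourne; the defendant resides in Yarley, not Kelbourne — every alternative fails. However, the amount in controversy is $448,000, which meets the USD 75,000 floor, so the 'unless' proviso supplies this condition. Met.
  → All conditions met; jurisdiction exists.
The Provincial Court of Kelstead:
  (a) The operative events occurred in Kelstead. Met.
  (b) The plaintiff resides in Kelstead, which is not Lorbourne, which satisfies one of the alternatives. Met.
  (c) Imre Vail resides in Kelstead, so one alternative holds. The exception is not triggered, since the amount in controversy is 448,000 dollars, above the USD 409,500 ceiling. Met.
  (d) The amount in controversy is 448,000 dollars, which meets the USD 50,000 floor, which satisfies one of the alternatives. Satisfied.
  (e) The property lies in Kelstead — that alternative is enough. Met.
  → Jurisdiction lies.
Courts with jurisdiction: the Civil Court of Kelbourne, the Provincial Court of Kelstead — 2 in total.

2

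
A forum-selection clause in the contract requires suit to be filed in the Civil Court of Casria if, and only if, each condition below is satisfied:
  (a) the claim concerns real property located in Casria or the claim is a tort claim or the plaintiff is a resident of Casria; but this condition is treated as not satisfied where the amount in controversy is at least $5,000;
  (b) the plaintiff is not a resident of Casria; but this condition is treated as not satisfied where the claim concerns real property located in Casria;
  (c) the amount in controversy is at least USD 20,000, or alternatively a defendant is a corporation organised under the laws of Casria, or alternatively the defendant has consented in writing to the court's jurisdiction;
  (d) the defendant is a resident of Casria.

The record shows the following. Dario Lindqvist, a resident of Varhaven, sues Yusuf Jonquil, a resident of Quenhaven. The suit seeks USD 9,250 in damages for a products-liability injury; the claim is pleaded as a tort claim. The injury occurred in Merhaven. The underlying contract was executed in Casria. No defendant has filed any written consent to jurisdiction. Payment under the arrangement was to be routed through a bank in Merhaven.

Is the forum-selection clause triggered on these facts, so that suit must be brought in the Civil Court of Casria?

No

The Civil Court of Casria:
  (a) The claim is a tort claim — that alternative is enough. But the amount in controversy is 9,250 dollars, which meets the USD 5,000 floor, triggering the carve-out and defeating this condition. Not satisfied.
  (b) The plaintiff resides in Varhaven, which is not Casria. The exception is not triggered, since the claim does not concern real property. Satisfied.
  (c) The amount in controversy is $9,250, below the $20,000 floor; no defendant is a corporation; no such written consent has been filed — every alternative fails. Not met.
  (d) The defendant resides in Quenhaven, not Casria. Condition not met.
  → Forum clause is not triggered.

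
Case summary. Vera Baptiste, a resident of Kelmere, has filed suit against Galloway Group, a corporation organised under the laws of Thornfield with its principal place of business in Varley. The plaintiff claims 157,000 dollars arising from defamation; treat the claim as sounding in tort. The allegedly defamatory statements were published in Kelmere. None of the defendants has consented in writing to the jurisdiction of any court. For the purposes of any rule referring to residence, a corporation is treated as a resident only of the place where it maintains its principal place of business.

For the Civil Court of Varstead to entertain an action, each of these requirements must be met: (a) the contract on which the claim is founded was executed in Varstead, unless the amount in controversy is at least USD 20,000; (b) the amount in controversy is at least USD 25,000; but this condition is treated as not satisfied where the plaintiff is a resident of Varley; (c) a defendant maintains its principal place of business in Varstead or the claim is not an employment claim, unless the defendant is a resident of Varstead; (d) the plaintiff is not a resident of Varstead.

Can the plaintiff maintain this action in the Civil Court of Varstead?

The Civil Court of Varstead:
  (a) No contract (and hence no place of execution) is alleged. However, the amount in controversy is USD 157,000, which meets the $20,000 floor, so the 'unless' proviso supplies this condition. Satisfied.
  (b) The amount in controversy is USD 157,000, which meets the USD 25,000 floor. The exception is not triggered, since the plaintiff resides in Kelmere, not Varley. Satisfied.
  (c) The claim is a tort claim, not an employment claim, so one alternative holds. Met.
  (d) The plaintiff resides in Kelmere, which is not Varstead. Met.
  → Every requirement is satisfied — jurisdiction.

Yes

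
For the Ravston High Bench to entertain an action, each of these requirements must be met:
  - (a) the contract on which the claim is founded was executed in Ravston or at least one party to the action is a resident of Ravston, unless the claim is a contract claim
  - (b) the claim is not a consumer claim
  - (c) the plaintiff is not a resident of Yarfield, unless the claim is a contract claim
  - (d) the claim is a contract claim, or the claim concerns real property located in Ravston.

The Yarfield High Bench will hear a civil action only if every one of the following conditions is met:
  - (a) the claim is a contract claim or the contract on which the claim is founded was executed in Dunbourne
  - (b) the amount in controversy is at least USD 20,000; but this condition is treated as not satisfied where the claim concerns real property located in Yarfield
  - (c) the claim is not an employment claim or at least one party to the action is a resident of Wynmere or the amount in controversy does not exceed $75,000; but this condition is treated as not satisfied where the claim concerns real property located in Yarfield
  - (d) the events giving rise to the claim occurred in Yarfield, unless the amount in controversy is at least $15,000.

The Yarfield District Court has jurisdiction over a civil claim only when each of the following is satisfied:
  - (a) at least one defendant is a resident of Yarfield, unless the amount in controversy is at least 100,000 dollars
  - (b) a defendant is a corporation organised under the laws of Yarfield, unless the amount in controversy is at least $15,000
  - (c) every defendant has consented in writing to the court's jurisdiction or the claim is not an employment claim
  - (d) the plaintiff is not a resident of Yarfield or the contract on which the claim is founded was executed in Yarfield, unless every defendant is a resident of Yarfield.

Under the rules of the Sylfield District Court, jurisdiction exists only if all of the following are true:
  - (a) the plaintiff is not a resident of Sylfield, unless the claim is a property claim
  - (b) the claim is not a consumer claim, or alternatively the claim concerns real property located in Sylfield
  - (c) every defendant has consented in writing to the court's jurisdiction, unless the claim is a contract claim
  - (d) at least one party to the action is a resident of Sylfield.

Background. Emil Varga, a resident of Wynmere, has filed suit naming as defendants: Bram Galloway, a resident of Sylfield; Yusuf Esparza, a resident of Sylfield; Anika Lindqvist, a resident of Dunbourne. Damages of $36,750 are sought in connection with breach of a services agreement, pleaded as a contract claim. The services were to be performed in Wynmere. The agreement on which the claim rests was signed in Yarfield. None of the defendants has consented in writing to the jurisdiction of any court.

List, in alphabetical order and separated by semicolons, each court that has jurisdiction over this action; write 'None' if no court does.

The Ravston High Bench:
  (a) The contract was executed in Yarfield, not Ravston; no party resides in Ravston — every alternative fails. However, the claim is a contract claim, so the 'unless' proviso supplies this condition. Met.
  (b) The claim is a contract claim, not a consumer claim. Met.
  (c) The plaintiff resides in Wynmere, which is not Yarfield. Satisfied.
  (d) The claim is a contract claim, so one alternative holds. Condition met.
  → All conditions met; jurisdiction exists.
The Yarfield High Bench:
  (a) The claim is a contract claim, so this disjunct is met. Satisfied.
  (b) The amount in controversy is $36,750, which meets the USD 20,000 floor. And the carve-out is inapplicable — the claim does not concern real property. Satisfied.
  (c) The claim is a contract claim, not an employment claim, so this disjunct is met. And the carve-out is inapplicable — the claim does not concern real property. Condition met.
  (d) The operative events occurred in Wynmere, not Yarfield. The proviso rescues it, though: the amount in controversy is USD 36,750, which meets the $15,000 floor. Satisfied.
  → Jurisdiction lies.
The Yarfield District Court:
  (a) No defendant resides in Yarfield (they reside in Sylfield, Sylfield, Dunbourne). The proviso offers no rescue either, since the amount in controversy is USD 36,750, below the USD 100,000 floor. Not met.
  (b) No defendant is a corporation. The proviso rescues it, though: the amount in controversy is $36,750, which meets the $15,000 floor. Satisfied.
  (c) The claim is a contract claim, not an employment claim — that alternative is enough. Condition met.
  (d) The plaintiff resides in Wynmere, which is not Yarfield, so this disjunct is met. Met.
  → The court lacks jurisdiction.
The Sylfield District Court:
  (a) The plaintiff resides in Wynmere, which is not Sylfield. Satisfied.
  (b) The claim is a contract claim, not a consumer claim, so this disjunct is met. Satisfied.
  (c) No such written consent has been filed. The proviso rescues it, though: the claim is a contract claim. Satisfied.
  (d) Bram Galloway resides in Sylfield. Met.
  → Jurisdiction lies.

the Ravston High Bench; the Sylfield District Court; the Yarfield High Bench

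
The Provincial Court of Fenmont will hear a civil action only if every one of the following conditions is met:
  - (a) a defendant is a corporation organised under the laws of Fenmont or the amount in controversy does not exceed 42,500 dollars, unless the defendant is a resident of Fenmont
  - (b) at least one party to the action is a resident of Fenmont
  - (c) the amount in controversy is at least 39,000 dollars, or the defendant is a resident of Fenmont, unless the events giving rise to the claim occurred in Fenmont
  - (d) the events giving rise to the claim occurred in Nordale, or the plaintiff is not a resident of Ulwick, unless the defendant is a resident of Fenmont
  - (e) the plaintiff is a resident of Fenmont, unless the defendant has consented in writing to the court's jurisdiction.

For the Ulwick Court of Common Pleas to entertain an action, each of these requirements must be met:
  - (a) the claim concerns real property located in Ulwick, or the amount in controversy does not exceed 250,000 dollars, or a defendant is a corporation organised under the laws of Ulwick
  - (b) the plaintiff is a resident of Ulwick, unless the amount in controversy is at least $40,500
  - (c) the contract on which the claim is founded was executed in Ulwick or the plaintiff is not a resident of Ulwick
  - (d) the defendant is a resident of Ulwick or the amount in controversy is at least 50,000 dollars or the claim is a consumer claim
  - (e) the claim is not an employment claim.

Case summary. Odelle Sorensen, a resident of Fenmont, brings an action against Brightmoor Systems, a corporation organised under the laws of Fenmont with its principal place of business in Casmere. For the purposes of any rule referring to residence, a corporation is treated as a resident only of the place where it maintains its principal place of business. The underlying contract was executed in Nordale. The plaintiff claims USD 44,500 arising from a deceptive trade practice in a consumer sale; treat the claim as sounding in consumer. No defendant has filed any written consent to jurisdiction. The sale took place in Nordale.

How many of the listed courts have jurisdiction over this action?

2

The Provincial Court of Fenmont:
  (a) Brightmoor Systems is organised under the laws of Fenmont, so this disjunct is met. Met.
  (b) Odelle Sorensen resides in Fenmont. Condition met.
  (c) The amount in controversy is $44,500, which meets the USD 39,000 floor, so one alternative holds. Met.
  (d) The operative events occurred in Nordale — that alternative is enough. Satisfied.
  (e) The plaintiff resides in Fenmont. Satisfied.
  → Every requirement is satisfied — jurisdiction.
The Ulwick Court of Common Pleas:
  (a) The amount in controversy is USD 44,500, within the USD 250,000 ceiling, which satisfies one of the alternatives. Condition met.
  (b) The plaintiff resides in Fenmont, not Ulwick. However, the amount in controversy is 44,500 dollars, which meets the USD 40,500 floor, so the 'unless' proviso supplies this condition. Satisfied.
  (c) The plaintiff resides in Fenmont, which is not Ulwick, which satisfies one of the alternatives. Condition met.
  (d) The claim is a consumer claim, which satisfies one of the alternatives. Condition met.
  (e) The claim is a consumer claim, not an employment claim. Condition met.
  → All conditions met; jurisdiction exists.
Courts with jurisdiction: the Provincial Court of Fenmont, the Ulwick Court of Common Pleas — 2 in total.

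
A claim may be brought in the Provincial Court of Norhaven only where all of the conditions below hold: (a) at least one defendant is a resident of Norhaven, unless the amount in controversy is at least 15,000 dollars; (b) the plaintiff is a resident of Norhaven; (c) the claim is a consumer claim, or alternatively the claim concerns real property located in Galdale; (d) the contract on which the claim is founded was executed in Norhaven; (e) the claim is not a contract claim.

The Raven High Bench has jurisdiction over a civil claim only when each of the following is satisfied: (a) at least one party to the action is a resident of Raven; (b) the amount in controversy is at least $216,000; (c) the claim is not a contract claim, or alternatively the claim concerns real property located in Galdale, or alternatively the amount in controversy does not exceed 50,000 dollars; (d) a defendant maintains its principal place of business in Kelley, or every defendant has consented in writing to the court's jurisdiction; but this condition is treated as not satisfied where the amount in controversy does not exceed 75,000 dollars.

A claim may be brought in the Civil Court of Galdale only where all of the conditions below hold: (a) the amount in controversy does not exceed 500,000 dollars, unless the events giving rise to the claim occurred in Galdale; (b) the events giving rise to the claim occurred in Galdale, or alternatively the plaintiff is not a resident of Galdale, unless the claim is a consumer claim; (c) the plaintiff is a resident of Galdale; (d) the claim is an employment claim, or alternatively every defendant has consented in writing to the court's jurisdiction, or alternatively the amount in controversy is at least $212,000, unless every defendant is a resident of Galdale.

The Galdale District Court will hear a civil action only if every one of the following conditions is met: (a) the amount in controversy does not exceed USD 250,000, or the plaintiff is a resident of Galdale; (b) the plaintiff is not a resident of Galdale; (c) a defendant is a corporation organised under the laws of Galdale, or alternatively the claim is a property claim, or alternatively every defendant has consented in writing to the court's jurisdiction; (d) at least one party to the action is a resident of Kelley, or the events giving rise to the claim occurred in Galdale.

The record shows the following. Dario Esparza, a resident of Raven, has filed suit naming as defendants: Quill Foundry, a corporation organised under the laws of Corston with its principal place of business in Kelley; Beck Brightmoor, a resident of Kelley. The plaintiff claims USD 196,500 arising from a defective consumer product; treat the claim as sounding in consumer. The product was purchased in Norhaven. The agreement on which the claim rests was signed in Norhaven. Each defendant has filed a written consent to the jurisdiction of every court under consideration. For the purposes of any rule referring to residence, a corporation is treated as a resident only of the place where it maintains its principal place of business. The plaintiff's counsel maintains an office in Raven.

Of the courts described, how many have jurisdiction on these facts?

1

The Provincial Court of Norhaven:
  (a) No defendant resides in Norhaven (they reside in Kelley, Kelley). But the amount in controversy is 196,500 dollars, which meets the $15,000 floor, and the 'unless' clause therefore excuses the requirement. Met.
  (b) The plaintiff resides in Raven, not Norhaven. Condition not met.
  (c) The claim is a consumer claim, so one alternative holds. Satisfied.
  (d) The contract was executed in Norhaven. Satisfied.
  (e) The claim is a consumer claim, not a contract claim. Met.
  → At least one condition fails; no jurisdiction.
The Raven High Bench:
  (a) Dario Esparza resides in Raven. Condition met.
  (b) The amount in controversy is $196,500, below the USD 216,000 floor. Fails.
  (c) The claim is a consumer claim, not a contract claim, so one alternative holds. Satisfied.
  (d) Quill Foundry has its principal place of business in Kelley, so one alternative holds. And the carve-out is inapplicable — the amount in controversy is 196,500 dollars, above the USD 75,000 ceiling. Satisfied.
  → The court lacks jurisdiction.
The Civil Court of Galdale:
  (a) The amount in controversy is $196,500, within the USD 500,000 ceiling. Satisfied.
  (b) The plaintiff resides in Raven, which is not Galdale — that alternative is enough. Satisfied.
  (c) The plaintiff resides in Raven, not Galdale. Condition not met.
  (d) Every defendant has filed written consent, so this disjunct is met. Satisfied.
  → No jurisdiction.
The Galdale District Court:
  (a) The amount in controversy is $196,500, within the 250,000 dollars ceiling, which satisfies one of the alternatives. Condition met.
  (b) The plaintiff resides in Raven, which is not Galdale. Met.
  (c) Every defendant has filed written consent, which satisfies one of the alternatives. Satisfied.
  (d) Quill Foundry resides in Kelley, so one alternative holds. Satisfied.
  → Every requirement is satisfied — jurisdiction.
Courts with jurisdiction: the Galdale District Court — 1 in total.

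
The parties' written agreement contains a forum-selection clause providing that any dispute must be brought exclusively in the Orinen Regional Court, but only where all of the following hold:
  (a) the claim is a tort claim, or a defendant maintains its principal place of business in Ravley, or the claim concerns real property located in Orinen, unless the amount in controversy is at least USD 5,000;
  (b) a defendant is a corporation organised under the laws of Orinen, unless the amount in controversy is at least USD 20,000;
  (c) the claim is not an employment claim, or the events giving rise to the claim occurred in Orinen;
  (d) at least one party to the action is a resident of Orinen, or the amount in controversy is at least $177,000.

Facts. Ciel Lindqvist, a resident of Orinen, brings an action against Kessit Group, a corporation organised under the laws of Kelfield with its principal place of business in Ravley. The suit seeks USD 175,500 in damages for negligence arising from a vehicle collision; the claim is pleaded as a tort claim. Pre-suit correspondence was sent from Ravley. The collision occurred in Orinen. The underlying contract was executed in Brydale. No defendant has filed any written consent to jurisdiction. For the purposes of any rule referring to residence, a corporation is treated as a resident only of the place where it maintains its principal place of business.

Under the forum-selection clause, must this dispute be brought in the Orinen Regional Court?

Yes

The Orinen Regional Court:
  (a) The claim is a tort claim, which satisfies one of the alternatives. Satisfied.
  (b) The corporate defendant(s) are organised in Kelfield, not Orinen. However, the amount in controversy is 175,500 dollars, which meets the USD 20,000 floor, so the 'unless' proviso supplies this condition. Met.
  (c) The claim is a tort claim, not an employment claim, so one alternative holds. Condition met.
  (d) Ciel Lindqvist resides in Orinen, so this disjunct is met. Condition met.
  → The clause applies.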